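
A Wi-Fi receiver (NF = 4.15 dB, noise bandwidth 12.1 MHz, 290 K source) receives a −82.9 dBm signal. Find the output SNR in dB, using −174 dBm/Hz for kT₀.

Noise floor: N = −174 + 10 log₁₀(B) + NF
10 log₁₀(1.21×10⁷) = 70.83 dB
N = −174 + 70.83 + 4.15 = −99.02 dBm
SNR = P_sig − N = −82.9 − (−99.02) = 16.12 dB → 16.1 dB

16.1 dB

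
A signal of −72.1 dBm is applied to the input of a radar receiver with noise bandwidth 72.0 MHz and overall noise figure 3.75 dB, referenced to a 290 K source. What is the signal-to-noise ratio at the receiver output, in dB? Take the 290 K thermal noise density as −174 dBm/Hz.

Noise floor: N = −174 + 10 log₁₀(B) + NF
10 log₁₀(7.20×10⁷) = 78.57 dB
N = −174 + 78.57 + 3.75 = −91.68 dBm
SNR = P_sig − N = −72.1 − (−91.68) = 19.58 dB → 19.6 dB

19.6 dB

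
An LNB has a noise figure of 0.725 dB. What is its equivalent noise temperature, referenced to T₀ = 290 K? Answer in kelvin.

F = 10^(0.725/10) = 1.18168
T_e = (F − 1)·T₀ = (1.18168 − 1) × 290 = 52.7 K

52.7 K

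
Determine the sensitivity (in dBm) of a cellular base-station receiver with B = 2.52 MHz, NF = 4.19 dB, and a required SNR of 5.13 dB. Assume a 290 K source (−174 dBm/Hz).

−100.7 dBm

Sensitivity = −174 + 10 log₁₀(B) + NF + SNR_min
= −174 + 64.01 + 4.19 + 5.13
= −100.67 dBm → −100.7 dBm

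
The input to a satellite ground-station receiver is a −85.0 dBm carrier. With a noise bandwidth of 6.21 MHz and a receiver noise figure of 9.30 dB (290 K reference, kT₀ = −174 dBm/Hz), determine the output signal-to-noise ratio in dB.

11.8 dB

Noise floor: N = −174 + 10 log₁₀(B) + NF
10 log₁₀(6.21×10⁶) = 67.93 dB
N = −174 + 67.93 + 9.30 = −96.77 dBm
SNR = P_sig − N = −85.0 − (−96.77) = 11.77 dB → 11.8 dB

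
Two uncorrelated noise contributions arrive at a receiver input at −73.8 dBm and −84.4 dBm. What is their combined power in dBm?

Convert to linear, add, convert back:
P₁ = 4.17×10⁻¹¹ W, P₂ = 3.63×10⁻¹² W
P_tot = 4.53×10⁻¹¹ W → 10 log₁₀(P_tot / 10⁻³) = −73.4 dBm

−73.4 dBm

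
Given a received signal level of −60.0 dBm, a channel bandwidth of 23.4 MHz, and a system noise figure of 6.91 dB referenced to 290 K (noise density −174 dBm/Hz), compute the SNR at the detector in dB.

Noise floor: N = −174 + 10 log₁₀(B) + NF
10 log₁₀(2.34×10⁷) = 73.69 dB
N = −174 + 73.69 + 6.91 = −93.40 dBm
SNR = P_sig − N = −60.0 − (−93.40) = 33.40 dB → 33.4 dB

33.4 dB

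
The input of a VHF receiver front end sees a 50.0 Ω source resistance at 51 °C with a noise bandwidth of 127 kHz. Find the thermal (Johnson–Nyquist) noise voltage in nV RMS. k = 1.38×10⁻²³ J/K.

T = 51 °C + 273.15 = 324.15 K
V_n = √(4kTRB)
4kTRB = 4 × 1.38×10⁻²³ × 324.15 × 5.00×10¹ × 1.27×10⁵ = 1.14×10⁻¹³ V²
V_n = √(1.14×10⁻¹³) = 3.37×10⁻⁷ V = 337 nV

337 nV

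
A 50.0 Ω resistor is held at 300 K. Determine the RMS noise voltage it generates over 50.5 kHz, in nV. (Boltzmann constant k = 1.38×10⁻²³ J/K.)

204 nV

V_n = √(4kTRB)
4kTRB = 4 × 1.38×10⁻²³ × 300 × 5.00×10¹ × 5.05×10⁴ = 4.18×10⁻¹⁴ V²
V_n = √(4.18×10⁻¹⁴) = 2.04×10⁻⁷ V = 204 nV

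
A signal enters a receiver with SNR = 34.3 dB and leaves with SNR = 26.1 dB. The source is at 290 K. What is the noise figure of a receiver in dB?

NF (dB) = SNR_in(dB) − SNR_out(dB) when the source is at T₀
NF = 34.3 − 26.1 = 8.2 dB

8.2 dB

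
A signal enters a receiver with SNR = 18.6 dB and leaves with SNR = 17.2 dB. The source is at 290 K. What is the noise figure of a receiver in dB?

1.4 dB

NF (dB) = SNR_in(dB) − SNR_out(dB) when the source is at T₀
NF = 18.6 − 17.2 = 1.4 dB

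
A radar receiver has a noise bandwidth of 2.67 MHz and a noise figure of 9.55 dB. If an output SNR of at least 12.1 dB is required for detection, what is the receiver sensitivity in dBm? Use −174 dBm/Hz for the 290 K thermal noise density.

−88.1 dBm

Sensitivity = −174 + 10 log₁₀(B) + NF + SNR_min
= −174 + 64.27 + 9.55 + 12.1
= −88.08 dBm → −88.1 dBm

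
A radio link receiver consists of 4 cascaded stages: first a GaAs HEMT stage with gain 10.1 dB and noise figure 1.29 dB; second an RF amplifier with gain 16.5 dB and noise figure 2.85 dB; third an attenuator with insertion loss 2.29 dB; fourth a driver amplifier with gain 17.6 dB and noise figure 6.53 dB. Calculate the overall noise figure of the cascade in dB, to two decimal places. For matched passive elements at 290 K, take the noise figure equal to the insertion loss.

1.62 dB

Convert to linear (a loss of L dB is a gain of −L dB): F_i = 10^(NF_i/10), G_i = 10^(G_i,dB/10)
  Stage 1: F_1 = 10^(1.29/10) = 1.346, G_1 = 10^(10.1/10) = 10.23
  Stage 2: F_2 = 10^(2.85/10) = 1.928, G_2 = 10^(16.5/10) = 44.67
  Stage 3: F_3 = 10^(2.29/10) = 1.694, G_3 = 10^(−2.29/10) = 0.5902
  Stage 4: F_4 = 10^(6.53/10) = 4.498, G_4 = 10^(17.6/10) = 57.54
Friis cascade:
  F = 1.346 + (1.928 − 1)/10.23 + (1.694 − 1)/457.1 + (4.498 − 1)/269.8 = 1.451
NF = 10 log₁₀(1.451) = 1.62 dB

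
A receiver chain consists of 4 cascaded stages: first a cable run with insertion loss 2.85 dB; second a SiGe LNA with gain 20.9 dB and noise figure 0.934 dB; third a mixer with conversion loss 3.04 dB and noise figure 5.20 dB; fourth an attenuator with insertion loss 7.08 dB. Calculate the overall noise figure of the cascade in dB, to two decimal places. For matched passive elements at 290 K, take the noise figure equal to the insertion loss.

Convert to linear (a loss of L dB is a gain of −L dB): F_i = 10^(NF_i/10), G_i = 10^(G_i,dB/10)
  Stage 1: F_1 = 10^(2.85/10) = 1.928, G_1 = 10^(−2.85/10) = 0.5188
  Stage 2: F_2 = 10^(0.934/10) = 1.240, G_2 = 10^(20.9/10) = 123.0
  Stage 3: F_3 = 10^(5.20/10) = 3.311, G_3 = 10^(−3.04/10) = 0.4966
  Stage 4: F_4 = 10^(7.08/10) = 5.105, G_4 = 10^(−7.08/10) = 0.1959
Friis cascade:
  F = 1.928 + (1.240 − 1)/0.5188 + (3.311 − 1)/63.83 + (5.105 − 1)/31.70 = 2.556
NF = 10 log₁₀(2.556) = 4.08 dB

4.08 dB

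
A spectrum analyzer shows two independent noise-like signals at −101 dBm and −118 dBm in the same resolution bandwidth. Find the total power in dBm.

Convert to linear, add, convert back:
P₁ = 7.94×10⁻¹⁴ W, P₂ = 1.58×10⁻¹⁵ W
P_tot = 8.10×10⁻¹⁴ W → 10 log₁₀(P_tot / 10⁻³) = −100.9 dBm

−100.9 dBm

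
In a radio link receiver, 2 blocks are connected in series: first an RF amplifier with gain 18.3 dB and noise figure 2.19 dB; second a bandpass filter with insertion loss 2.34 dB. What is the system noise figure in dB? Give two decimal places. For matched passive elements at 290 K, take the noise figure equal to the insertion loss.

2.22 dB

Convert to linear (a loss of L dB is a gain of −L dB): F_i = 10^(NF_i/10), G_i = 10^(G_i,dB/10)
  Stage 1: F_1 = 10^(2.19/10) = 1.656, G_1 = 10^(18.3/10) = 67.61
  Stage 2: F_2 = 10^(2.34/10) = 1.714, G_2 = 10^(−2.34/10) = 0.5834
Friis cascade:
  F = 1.656 + (1.714 − 1)/67.61 = 1.666
NF = 10 log₁₀(1.666) = 2.22 dB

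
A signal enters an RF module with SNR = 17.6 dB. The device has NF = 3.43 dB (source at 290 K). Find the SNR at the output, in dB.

By definition F = SNR_in/SNR_out, so in dB: SNR_out = SNR_in − NF
SNR_out = 17.6 − 3.43 = 14.17 dB

14.17 dB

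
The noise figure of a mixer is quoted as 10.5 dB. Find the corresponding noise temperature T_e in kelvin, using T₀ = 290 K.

F = 10^(10.5/10) = 11.2202
T_e = (F − 1)·T₀ = (11.2202 − 1) × 290 = 2964 K

2964 K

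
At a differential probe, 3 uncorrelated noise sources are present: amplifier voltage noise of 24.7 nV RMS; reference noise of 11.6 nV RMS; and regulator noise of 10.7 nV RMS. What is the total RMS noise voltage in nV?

29.3 nV

Uncorrelated sources add in power (mean-square): V_tot = √(ΣV_i²)
V_tot = √[(2.47×10⁻⁸)² + (1.16×10⁻⁸)² + (1.07×10⁻⁸)²] = 2.93×10⁻⁸ V = 29.3 nV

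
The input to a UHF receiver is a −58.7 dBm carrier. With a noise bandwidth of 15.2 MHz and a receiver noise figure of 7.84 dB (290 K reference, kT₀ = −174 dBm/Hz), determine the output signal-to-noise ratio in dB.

35.6 dB

Noise floor: N = −174 + 10 log₁₀(B) + NF
10 log₁₀(1.52×10⁷) = 71.82 dB
N = −174 + 71.82 + 7.84 = −94.34 dBm
SNR = P_sig − N = −58.7 − (−94.34) = 35.64 dB → 35.6 dB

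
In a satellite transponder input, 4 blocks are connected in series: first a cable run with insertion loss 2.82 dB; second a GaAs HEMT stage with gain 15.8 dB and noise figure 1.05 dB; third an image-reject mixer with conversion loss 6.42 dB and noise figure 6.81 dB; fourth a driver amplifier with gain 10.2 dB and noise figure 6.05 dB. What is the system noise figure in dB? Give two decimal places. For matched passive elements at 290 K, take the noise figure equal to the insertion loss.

5.18 dB

Convert to linear (a loss of L dB is a gain of −L dB): F_i = 10^(NF_i/10), G_i = 10^(G_i,dB/10)
  Stage 1: F_1 = 10^(2.82/10) = 1.914, G_1 = 10^(−2.82/10) = 0.5224
  Stage 2: F_2 = 10^(1.05/10) = 1.274, G_2 = 10^(15.8/10) = 38.02
  Stage 3: F_3 = 10^(6.81/10) = 4.797, G_3 = 10^(−6.42/10) = 0.2280
  Stage 4: F_4 = 10^(6.05/10) = 4.027, G_4 = 10^(10.2/10) = 10.47
Friis cascade:
  F = 1.914 + (1.274 − 1)/0.5224 + (4.797 − 1)/19.86 + (4.027 − 1)/4.529 = 3.297
NF = 10 log₁₀(3.297) = 5.18 dB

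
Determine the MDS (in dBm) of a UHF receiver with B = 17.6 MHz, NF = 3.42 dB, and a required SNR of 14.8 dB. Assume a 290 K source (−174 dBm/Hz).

−83.3 dBm

Sensitivity = −174 + 10 log₁₀(B) + NF + SNR_min
= −174 + 72.46 + 3.42 + 14.8
= −83.32 dBm → −83.3 dBm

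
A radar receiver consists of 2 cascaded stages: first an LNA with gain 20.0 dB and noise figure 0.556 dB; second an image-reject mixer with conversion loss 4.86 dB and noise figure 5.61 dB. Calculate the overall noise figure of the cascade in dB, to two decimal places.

0.66 dB

Convert to linear (a loss of L dB is a gain of −L dB): F_i = 10^(NF_i/10), G_i = 10^(G_i,dB/10)
  Stage 1: F_1 = 10^(0.556/10) = 1.137, G_1 = 10^(20.0/10) = 100.0
  Stage 2: F_2 = 10^(5.61/10) = 3.639, G_2 = 10^(−4.86/10) = 0.3266
Friis cascade:
  F = 1.137 + (3.639 − 1)/100.0 = 1.163
NF = 10 log₁₀(1.163) = 0.66 dB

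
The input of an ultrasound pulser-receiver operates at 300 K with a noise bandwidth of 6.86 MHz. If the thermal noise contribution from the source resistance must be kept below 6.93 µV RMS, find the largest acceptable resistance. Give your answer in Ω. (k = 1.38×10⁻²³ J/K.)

Johnson–Nyquist: V_n = √(4kTRB) ⇒ R = V_n² / (4kTB)
4kTB = 4 × 1.38×10⁻²³ × 300 × 6.86×10⁶ = 1.14×10⁻¹³
R = (6.93×10⁻⁶)² / 1.14×10⁻¹³ = 4.23×10² Ω = 423 Ω

423 Ω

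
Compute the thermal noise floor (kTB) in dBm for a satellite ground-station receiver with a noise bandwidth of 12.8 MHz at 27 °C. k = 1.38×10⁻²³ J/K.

−102.8 dBm

T = 27 °C + 273.15 = 300.15 K
P_n = kTB = 1.38×10⁻²³ × 300.15 × 1.28×10⁷ = 5.30×10⁻¹⁴ W
In dBm: 10 log₁₀(5.30×10⁻¹⁴ / 10⁻³) = −102.8 dBm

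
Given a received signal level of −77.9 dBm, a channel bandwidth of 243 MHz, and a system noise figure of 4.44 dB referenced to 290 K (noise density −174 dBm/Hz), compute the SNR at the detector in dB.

7.8 dB

Noise floor: N = −174 + 10 log₁₀(B) + NF
10 log₁₀(2.43×10⁸) = 83.86 dB
N = −174 + 83.86 + 4.44 = −85.70 dBm
SNR = P_sig − N = −77.9 − (−85.70) = 7.80 dB → 7.8 dB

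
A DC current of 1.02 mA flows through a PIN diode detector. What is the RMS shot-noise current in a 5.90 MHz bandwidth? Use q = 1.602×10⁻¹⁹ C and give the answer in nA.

43.9 nA

I_n = √(2qI·B)
2qI·B = 2 × 1.602×10⁻¹⁹ × 1.02×10⁻³ × 5.90×10⁶ = 1.93×10⁻¹⁵ A²
I_n = √(1.93×10⁻¹⁵) = 4.39×10⁻⁸ A = 43.9 nA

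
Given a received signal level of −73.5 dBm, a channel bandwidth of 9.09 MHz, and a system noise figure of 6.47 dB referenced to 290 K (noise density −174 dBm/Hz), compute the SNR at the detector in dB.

24.4 dB

Noise floor: N = −174 + 10 log₁₀(B) + NF
10 log₁₀(9.09×10⁶) = 69.59 dB
N = −174 + 69.59 + 6.47 = −97.94 dBm
SNR = P_sig − N = −73.5 − (−97.94) = 24.44 dB → 24.4 dB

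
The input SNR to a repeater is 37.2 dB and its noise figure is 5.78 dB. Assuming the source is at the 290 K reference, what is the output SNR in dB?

By definition F = SNR_in/SNR_out, so in dB: SNR_out = SNR_in − NF
SNR_out = 37.2 − 5.78 = 31.42 dB

31.42 dB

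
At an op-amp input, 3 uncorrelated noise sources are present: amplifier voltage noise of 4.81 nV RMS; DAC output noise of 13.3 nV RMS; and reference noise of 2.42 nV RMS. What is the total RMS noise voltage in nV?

14.3 nV

Uncorrelated sources add in power (mean-square): V_tot = √(ΣV_i²)
V_tot = √[(4.81×10⁻⁹)² + (1.33×10⁻⁸)² + (2.42×10⁻⁹)²] = 1.43×10⁻⁸ V = 14.3 nV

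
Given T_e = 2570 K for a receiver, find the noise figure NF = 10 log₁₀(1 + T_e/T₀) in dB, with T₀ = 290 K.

9.94 dB

F = 1 + T_e/T₀ = 1 + 2570/290 = 9.86207
NF = 10 log₁₀(9.86207) = 9.94 dB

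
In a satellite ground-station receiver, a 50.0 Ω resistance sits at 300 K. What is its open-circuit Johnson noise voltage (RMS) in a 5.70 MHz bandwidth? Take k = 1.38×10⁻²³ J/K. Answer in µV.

2.17 µV

V_n = √(4kTRB)
4kTRB = 4 × 1.38×10⁻²³ × 300 × 5.00×10¹ × 5.70×10⁶ = 4.72×10⁻¹² V²
V_n = √(4.72×10⁻¹²) = 2.17×10⁻⁶ V = 2.17 µV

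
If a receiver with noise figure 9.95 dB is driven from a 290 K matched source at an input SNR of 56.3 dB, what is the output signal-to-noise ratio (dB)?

By definition F = SNR_in/SNR_out, so in dB: SNR_out = SNR_in − NF
SNR_out = 56.3 − 9.95 = 46.35 dB

46.35 dB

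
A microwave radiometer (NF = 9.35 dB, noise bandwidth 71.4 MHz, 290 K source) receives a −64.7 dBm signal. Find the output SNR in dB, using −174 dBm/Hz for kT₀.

Noise floor: N = −174 + 10 log₁₀(B) + NF
10 log₁₀(7.14×10⁷) = 78.54 dB
N = −174 + 78.54 + 9.35 = −86.11 dBm
SNR = P_sig − N = −64.7 − (−86.11) = 21.41 dB → 21.4 dB

21.4 dB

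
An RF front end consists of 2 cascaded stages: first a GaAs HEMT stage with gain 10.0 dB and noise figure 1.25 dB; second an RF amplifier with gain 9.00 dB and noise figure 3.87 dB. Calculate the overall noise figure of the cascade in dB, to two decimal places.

Convert to linear (a loss of L dB is a gain of −L dB): F_i = 10^(NF_i/10), G_i = 10^(G_i,dB/10)
  Stage 1: F_1 = 10^(1.25/10) = 1.334, G_1 = 10^(10.0/10) = 10.00
  Stage 2: F_2 = 10^(3.87/10) = 2.438, G_2 = 10^(9.00/10) = 7.943
Friis cascade:
  F = 1.334 + (2.438 − 1)/10.00 = 1.477
NF = 10 log₁₀(1.477) = 1.69 dB

1.69 dB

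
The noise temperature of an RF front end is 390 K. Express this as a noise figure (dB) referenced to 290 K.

F = 1 + T_e/T₀ = 1 + 390/290 = 2.34483
NF = 10 log₁₀(2.34483) = 3.70 dB

3.70 dB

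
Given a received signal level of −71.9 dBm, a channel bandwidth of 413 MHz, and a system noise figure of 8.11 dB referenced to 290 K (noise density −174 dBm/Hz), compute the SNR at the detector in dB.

7.8 dB

Noise floor: N = −174 + 10 log₁₀(B) + NF
10 log₁₀(4.13×10⁸) = 86.16 dB
N = −174 + 86.16 + 8.11 = −79.73 dBm
SNR = P_sig − N = −71.9 − (−79.73) = 7.83 dB → 7.8 dB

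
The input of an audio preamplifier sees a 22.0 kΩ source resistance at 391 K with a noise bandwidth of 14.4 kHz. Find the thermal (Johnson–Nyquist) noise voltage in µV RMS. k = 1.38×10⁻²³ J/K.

V_n = √(4kTRB)
4kTRB = 4 × 1.38×10⁻²³ × 391 × 2.20×10⁴ × 1.44×10⁴ = 6.84×10⁻¹² V²
V_n = √(6.84×10⁻¹²) = 2.61×10⁻⁶ V = 2.61 µV

2.61 µV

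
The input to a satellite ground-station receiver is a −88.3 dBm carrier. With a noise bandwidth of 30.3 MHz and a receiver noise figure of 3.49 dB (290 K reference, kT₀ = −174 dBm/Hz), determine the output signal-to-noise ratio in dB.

7.4 dB

Noise floor: N = −174 + 10 log₁₀(B) + NF
10 log₁₀(3.03×10⁷) = 74.81 dB
N = −174 + 74.81 + 3.49 = −95.70 dBm
SNR = P_sig − N = −88.3 − (−95.70) = 7.40 dB → 7.4 dB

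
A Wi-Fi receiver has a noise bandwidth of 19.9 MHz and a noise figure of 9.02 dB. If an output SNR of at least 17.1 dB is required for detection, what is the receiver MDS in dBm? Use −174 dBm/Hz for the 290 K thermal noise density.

Sensitivity = −174 + 10 log₁₀(B) + NF + SNR_min
= −174 + 72.99 + 9.02 + 17.1
= −74.89 dBm → −74.9 dBm

−74.9 dBm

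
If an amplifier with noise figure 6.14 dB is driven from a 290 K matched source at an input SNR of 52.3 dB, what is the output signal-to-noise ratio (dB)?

46.16 dB

By definition F = SNR_in/SNR_out, so in dB: SNR_out = SNR_in − NF
SNR_out = 52.3 − 6.14 = 46.16 dB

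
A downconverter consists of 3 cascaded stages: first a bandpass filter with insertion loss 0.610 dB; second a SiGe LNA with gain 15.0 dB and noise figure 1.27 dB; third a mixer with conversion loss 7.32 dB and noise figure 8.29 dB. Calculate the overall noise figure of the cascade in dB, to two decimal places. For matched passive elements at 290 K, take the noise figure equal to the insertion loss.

Convert to linear (a loss of L dB is a gain of −L dB): F_i = 10^(NF_i/10), G_i = 10^(G_i,dB/10)
  Stage 1: F_1 = 10^(0.610/10) = 1.151, G_1 = 10^(−0.610/10) = 0.8690
  Stage 2: F_2 = 10^(1.27/10) = 1.340, G_2 = 10^(15.0/10) = 31.62
  Stage 3: F_3 = 10^(8.29/10) = 6.745, G_3 = 10^(−7.32/10) = 0.1854
Friis cascade:
  F = 1.151 + (1.340 − 1)/0.8690 + (6.745 − 1)/27.48 = 1.751
NF = 10 log₁₀(1.751) = 2.43 dB

2.43 dB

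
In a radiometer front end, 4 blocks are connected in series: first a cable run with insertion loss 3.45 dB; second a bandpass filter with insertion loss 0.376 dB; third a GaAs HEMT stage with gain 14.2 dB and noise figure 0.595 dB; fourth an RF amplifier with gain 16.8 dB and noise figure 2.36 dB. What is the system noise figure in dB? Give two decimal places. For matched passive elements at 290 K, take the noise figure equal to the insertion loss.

4.52 dB

Convert to linear (a loss of L dB is a gain of −L dB): F_i = 10^(NF_i/10), G_i = 10^(G_i,dB/10)
  Stage 1: F_1 = 10^(3.45/10) = 2.213, G_1 = 10^(−3.45/10) = 0.4519
  Stage 2: F_2 = 10^(0.376/10) = 1.090, G_2 = 10^(−0.376/10) = 0.9171
  Stage 3: F_3 = 10^(0.595/10) = 1.147, G_3 = 10^(14.2/10) = 26.30
  Stage 4: F_4 = 10^(2.36/10) = 1.722, G_4 = 10^(16.8/10) = 47.86
Friis cascade:
  F = 2.213 + (1.090 − 1)/0.4519 + (1.147 − 1)/0.4144 + (1.722 − 1)/10.90 = 2.834
NF = 10 log₁₀(2.834) = 4.52 dB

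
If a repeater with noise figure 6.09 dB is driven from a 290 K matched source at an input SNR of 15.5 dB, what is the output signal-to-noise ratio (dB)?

9.41 dB

By definition F = SNR_in/SNR_out, so in dB: SNR_out = SNR_in − NF
SNR_out = 15.5 − 6.09 = 9.41 dB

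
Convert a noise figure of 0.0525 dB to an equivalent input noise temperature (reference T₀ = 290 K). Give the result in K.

F = 10^(0.0525/10) = 1.01216
T_e = (F − 1)·T₀ = (1.01216 − 1) × 290 = 3.53 K

3.53 K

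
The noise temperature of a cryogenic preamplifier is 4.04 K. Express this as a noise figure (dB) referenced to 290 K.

F = 1 + T_e/T₀ = 1 + 4.04/290 = 1.01393
NF = 10 log₁₀(1.01393) = 0.060 dB

0.060 dB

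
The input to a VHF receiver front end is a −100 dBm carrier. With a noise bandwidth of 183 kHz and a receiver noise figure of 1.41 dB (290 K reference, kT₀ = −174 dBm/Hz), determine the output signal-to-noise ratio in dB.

20.0 dB

Noise floor: N = −174 + 10 log₁₀(B) + NF
10 log₁₀(1.83×10⁵) = 52.62 dB
N = −174 + 52.62 + 1.41 = −119.97 dBm
SNR = P_sig − N = −100 − (−119.97) = 19.97 dB → 20.0 dB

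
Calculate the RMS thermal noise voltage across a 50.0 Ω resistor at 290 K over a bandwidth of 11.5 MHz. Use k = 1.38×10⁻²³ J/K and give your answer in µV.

V_n = √(4kTRB)
4kTRB = 4 × 1.38×10⁻²³ × 290 × 5.00×10¹ × 1.15×10⁷ = 9.20×10⁻¹² V²
V_n = √(9.20×10⁻¹²) = 3.03×10⁻⁶ V = 3.03 µV

3.03 µV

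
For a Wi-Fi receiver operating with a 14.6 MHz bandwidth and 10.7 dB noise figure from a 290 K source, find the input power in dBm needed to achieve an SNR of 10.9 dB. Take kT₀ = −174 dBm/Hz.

−80.8 dBm

Sensitivity = −174 + 10 log₁₀(B) + NF + SNR_min
= −174 + 71.64 + 10.7 + 10.9
= −80.76 dBm → −80.8 dBm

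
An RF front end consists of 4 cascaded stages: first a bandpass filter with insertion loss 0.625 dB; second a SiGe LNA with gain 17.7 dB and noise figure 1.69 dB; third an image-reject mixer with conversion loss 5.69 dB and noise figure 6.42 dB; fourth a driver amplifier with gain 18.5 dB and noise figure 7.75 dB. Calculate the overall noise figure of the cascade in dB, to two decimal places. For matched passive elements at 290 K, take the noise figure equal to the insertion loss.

3.29 dB

Convert to linear (a loss of L dB is a gain of −L dB): F_i = 10^(NF_i/10), G_i = 10^(G_i,dB/10)
  Stage 1: F_1 = 10^(0.625/10) = 1.155, G_1 = 10^(−0.625/10) = 0.8660
  Stage 2: F_2 = 10^(1.69/10) = 1.476, G_2 = 10^(17.7/10) = 58.88
  Stage 3: F_3 = 10^(6.42/10) = 4.385, G_3 = 10^(−5.69/10) = 0.2698
  Stage 4: F_4 = 10^(7.75/10) = 5.957, G_4 = 10^(18.5/10) = 70.79
Friis cascade:
  F = 1.155 + (1.476 − 1)/0.8660 + (4.385 − 1)/50.99 + (5.957 − 1)/13.76 = 2.131
NF = 10 log₁₀(2.131) = 3.29 dB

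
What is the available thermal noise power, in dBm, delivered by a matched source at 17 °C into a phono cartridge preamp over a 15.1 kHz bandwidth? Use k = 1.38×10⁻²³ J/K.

−132.2 dBm

T = 17 °C + 273.15 = 290.15 K
P_n = kTB = 1.38×10⁻²³ × 290.15 × 1.51×10⁴ = 6.05×10⁻¹⁷ W
In dBm: 10 log₁₀(6.05×10⁻¹⁷ / 10⁻³) = −132.2 dBm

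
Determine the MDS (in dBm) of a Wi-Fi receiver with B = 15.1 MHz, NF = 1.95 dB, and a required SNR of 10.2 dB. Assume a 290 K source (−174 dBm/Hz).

−90.1 dBm

Sensitivity = −174 + 10 log₁₀(B) + NF + SNR_min
= −174 + 71.79 + 1.95 + 10.2
= −90.06 dBm → −90.1 dBm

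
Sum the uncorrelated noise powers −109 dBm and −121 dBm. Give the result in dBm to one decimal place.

−108.7 dBm

Convert to linear, add, convert back:
P₁ = 1.26×10⁻¹⁴ W, P₂ = 7.94×10⁻¹⁶ W
P_tot = 1.34×10⁻¹⁴ W → 10 log₁₀(P_tot / 10⁻³) = −108.7 dBm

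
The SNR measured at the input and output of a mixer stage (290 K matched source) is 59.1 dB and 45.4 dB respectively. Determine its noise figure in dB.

13.7 dB

NF (dB) = SNR_in(dB) − SNR_out(dB) when the source is at T₀
NF = 59.1 − 45.4 = 13.7 dB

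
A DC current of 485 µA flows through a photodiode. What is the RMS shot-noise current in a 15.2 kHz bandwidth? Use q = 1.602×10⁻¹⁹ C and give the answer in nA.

I_n = √(2qI·B)
2qI·B = 2 × 1.602×10⁻¹⁹ × 4.85×10⁻⁴ × 1.52×10⁴ = 2.36×10⁻¹⁸ A²
I_n = √(2.36×10⁻¹⁸) = 1.54×10⁻⁹ A = 1.54 nA

1.54 nA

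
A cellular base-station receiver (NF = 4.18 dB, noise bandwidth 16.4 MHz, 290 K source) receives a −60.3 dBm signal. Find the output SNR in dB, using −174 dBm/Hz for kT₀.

Noise floor: N = −174 + 10 log₁₀(B) + NF
10 log₁₀(1.64×10⁷) = 72.15 dB
N = −174 + 72.15 + 4.18 = −97.67 dBm
SNR = P_sig − N = −60.3 − (−97.67) = 37.37 dB → 37.4 dB

37.4 dB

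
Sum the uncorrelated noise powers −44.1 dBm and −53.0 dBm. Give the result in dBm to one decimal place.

−43.6 dBm

Convert to linear, add, convert back:
P₁ = 3.89×10⁻⁸ W, P₂ = 5.01×10⁻⁹ W
P_tot = 4.39×10⁻⁸ W → 10 log₁₀(P_tot / 10⁻³) = −43.6 dBm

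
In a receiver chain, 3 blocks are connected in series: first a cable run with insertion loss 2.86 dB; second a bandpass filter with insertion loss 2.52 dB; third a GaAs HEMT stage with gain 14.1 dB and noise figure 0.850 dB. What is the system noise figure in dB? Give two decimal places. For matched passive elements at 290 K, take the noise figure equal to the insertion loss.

Convert to linear (a loss of L dB is a gain of −L dB): F_i = 10^(NF_i/10), G_i = 10^(G_i,dB/10)
  Stage 1: F_1 = 10^(2.86/10) = 1.932, G_1 = 10^(−2.86/10) = 0.5176
  Stage 2: F_2 = 10^(2.52/10) = 1.786, G_2 = 10^(−2.52/10) = 0.5598
  Stage 3: F_3 = 10^(0.850/10) = 1.216, G_3 = 10^(14.1/10) = 25.70
Friis cascade:
  F = 1.932 + (1.786 − 1)/0.5176 + (1.216 − 1)/0.2897 = 4.198
NF = 10 log₁₀(4.198) = 6.23 dB

6.23 dB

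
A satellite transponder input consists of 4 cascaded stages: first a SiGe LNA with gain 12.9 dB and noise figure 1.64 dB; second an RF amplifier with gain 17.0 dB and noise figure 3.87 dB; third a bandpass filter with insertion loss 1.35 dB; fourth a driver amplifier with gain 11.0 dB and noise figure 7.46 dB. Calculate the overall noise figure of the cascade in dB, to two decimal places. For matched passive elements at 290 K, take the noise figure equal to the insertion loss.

1.87 dB

Convert to linear (a loss of L dB is a gain of −L dB): F_i = 10^(NF_i/10), G_i = 10^(G_i,dB/10)
  Stage 1: F_1 = 10^(1.64/10) = 1.459, G_1 = 10^(12.9/10) = 19.50
  Stage 2: F_2 = 10^(3.87/10) = 2.438, G_2 = 10^(17.0/10) = 50.12
  Stage 3: F_3 = 10^(1.35/10) = 1.365, G_3 = 10^(−1.35/10) = 0.7328
  Stage 4: F_4 = 10^(7.46/10) = 5.572, G_4 = 10^(11.0/10) = 12.59
Friis cascade:
  F = 1.459 + (2.438 − 1)/19.50 + (1.365 − 1)/977.2 + (5.572 − 1)/716.1 = 1.539
NF = 10 log₁₀(1.539) = 1.87 dB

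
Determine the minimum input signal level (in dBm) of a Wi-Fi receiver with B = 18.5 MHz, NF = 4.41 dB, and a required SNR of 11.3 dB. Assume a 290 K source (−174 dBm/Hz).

−85.6 dBm

Sensitivity = −174 + 10 log₁₀(B) + NF + SNR_min
= −174 + 72.67 + 4.41 + 11.3
= −85.62 dBm → −85.6 dBm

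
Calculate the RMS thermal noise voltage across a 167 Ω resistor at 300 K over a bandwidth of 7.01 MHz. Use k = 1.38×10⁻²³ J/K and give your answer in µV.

4.40 µV

V_n = √(4kTRB)
4kTRB = 4 × 1.38×10⁻²³ × 300 × 1.67×10² × 7.01×10⁶ = 1.94×10⁻¹¹ V²
V_n = √(1.94×10⁻¹¹) = 4.40×10⁻⁶ V = 4.40 µV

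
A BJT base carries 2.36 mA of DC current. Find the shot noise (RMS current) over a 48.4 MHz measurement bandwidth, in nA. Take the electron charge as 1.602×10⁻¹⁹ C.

191 nA

I_n = √(2qI·B)
2qI·B = 2 × 1.602×10⁻¹⁹ × 2.36×10⁻³ × 4.84×10⁷ = 3.66×10⁻¹⁴ A²
I_n = √(3.66×10⁻¹⁴) = 1.91×10⁻⁷ A = 191 nA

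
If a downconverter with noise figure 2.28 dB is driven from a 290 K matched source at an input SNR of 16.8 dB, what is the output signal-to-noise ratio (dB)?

By definition F = SNR_in/SNR_out, so in dB: SNR_out = SNR_in − NF
SNR_out = 16.8 − 2.28 = 14.52 dB

14.52 dB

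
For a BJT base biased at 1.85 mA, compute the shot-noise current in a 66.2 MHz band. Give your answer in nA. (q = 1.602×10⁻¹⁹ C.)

I_n = √(2qI·B)
2qI·B = 2 × 1.602×10⁻¹⁹ × 1.85×10⁻³ × 6.62×10⁷ = 3.92×10⁻¹⁴ A²
I_n = √(3.92×10⁻¹⁴) = 1.98×10⁻⁷ A = 198 nA

198 nA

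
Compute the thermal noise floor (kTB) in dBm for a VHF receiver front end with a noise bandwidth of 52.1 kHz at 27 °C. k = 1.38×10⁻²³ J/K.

−126.7 dBm

T = 27 °C + 273.15 = 300.15 K
P_n = kTB = 1.38×10⁻²³ × 300.15 × 5.21×10⁴ = 2.16×10⁻¹⁶ W
In dBm: 10 log₁₀(2.16×10⁻¹⁶ / 10⁻³) = −126.7 dBm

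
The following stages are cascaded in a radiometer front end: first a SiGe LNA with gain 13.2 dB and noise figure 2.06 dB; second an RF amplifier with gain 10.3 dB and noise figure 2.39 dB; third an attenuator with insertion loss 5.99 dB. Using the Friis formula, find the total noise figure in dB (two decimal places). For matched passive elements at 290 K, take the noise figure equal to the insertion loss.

Convert to linear (a loss of L dB is a gain of −L dB): F_i = 10^(NF_i/10), G_i = 10^(G_i,dB/10)
  Stage 1: F_1 = 10^(2.06/10) = 1.607, G_1 = 10^(13.2/10) = 20.89
  Stage 2: F_2 = 10^(2.39/10) = 1.734, G_2 = 10^(10.3/10) = 10.72
  Stage 3: F_3 = 10^(5.99/10) = 3.972, G_3 = 10^(−5.99/10) = 0.2518
Friis cascade:
  F = 1.607 + (1.734 − 1)/20.89 + (3.972 − 1)/223.9 = 1.655
NF = 10 log₁₀(1.655) = 2.19 dB

2.19 dB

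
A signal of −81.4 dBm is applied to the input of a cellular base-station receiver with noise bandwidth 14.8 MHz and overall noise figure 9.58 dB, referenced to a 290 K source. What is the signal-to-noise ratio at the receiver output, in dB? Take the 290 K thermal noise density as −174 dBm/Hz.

11.3 dB

Noise floor: N = −174 + 10 log₁₀(B) + NF
10 log₁₀(1.48×10⁷) = 71.7 dB
N = −174 + 71.7 + 9.58 = −92.72 dBm
SNR = P_sig − N = −81.4 − (−92.72) = 11.32 dB → 11.3 dB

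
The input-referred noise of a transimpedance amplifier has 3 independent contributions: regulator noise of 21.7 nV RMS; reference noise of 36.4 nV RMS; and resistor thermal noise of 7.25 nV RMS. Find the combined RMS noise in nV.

43.0 nV

Uncorrelated sources add in power (mean-square): V_tot = √(ΣV_i²)
V_tot = √[(2.17×10⁻⁸)² + (3.64×10⁻⁸)² + (7.25×10⁻⁹)²] = 4.30×10⁻⁸ V = 43.0 nV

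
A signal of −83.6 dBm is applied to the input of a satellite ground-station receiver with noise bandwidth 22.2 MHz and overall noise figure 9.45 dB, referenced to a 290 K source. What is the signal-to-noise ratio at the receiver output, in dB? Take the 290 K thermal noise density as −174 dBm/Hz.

7.5 dB

Noise floor: N = −174 + 10 log₁₀(B) + NF
10 log₁₀(2.22×10⁷) = 73.46 dB
N = −174 + 73.46 + 9.45 = −91.09 dBm
SNR = P_sig − N = −83.6 − (−91.09) = 7.49 dB → 7.5 dB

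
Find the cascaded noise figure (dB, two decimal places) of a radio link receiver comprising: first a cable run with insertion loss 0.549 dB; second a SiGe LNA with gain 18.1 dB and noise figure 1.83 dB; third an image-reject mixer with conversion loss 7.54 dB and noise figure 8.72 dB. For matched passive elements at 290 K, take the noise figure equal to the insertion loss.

Convert to linear (a loss of L dB is a gain of −L dB): F_i = 10^(NF_i/10), G_i = 10^(G_i,dB/10)
  Stage 1: F_1 = 10^(0.549/10) = 1.135, G_1 = 10^(−0.549/10) = 0.8813
  Stage 2: F_2 = 10^(1.83/10) = 1.524, G_2 = 10^(18.1/10) = 64.57
  Stage 3: F_3 = 10^(8.72/10) = 7.447, G_3 = 10^(−7.54/10) = 0.1762
Friis cascade:
  F = 1.135 + (1.524 − 1)/0.8813 + (7.447 − 1)/56.90 = 1.843
NF = 10 log₁₀(1.843) = 2.65 dB

2.65 dB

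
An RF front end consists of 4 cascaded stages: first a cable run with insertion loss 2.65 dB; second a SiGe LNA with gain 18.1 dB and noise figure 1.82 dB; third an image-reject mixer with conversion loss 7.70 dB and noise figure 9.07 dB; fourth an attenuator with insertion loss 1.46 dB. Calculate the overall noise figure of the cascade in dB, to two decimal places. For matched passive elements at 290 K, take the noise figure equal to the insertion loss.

Convert to linear (a loss of L dB is a gain of −L dB): F_i = 10^(NF_i/10), G_i = 10^(G_i,dB/10)
  Stage 1: F_1 = 10^(2.65/10) = 1.841, G_1 = 10^(−2.65/10) = 0.5433
  Stage 2: F_2 = 10^(1.82/10) = 1.521, G_2 = 10^(18.1/10) = 64.57
  Stage 3: F_3 = 10^(9.07/10) = 8.072, G_3 = 10^(−7.70/10) = 0.1698
  Stage 4: F_4 = 10^(1.46/10) = 1.400, G_4 = 10^(−1.46/10) = 0.7145
Friis cascade:
  F = 1.841 + (1.521 − 1)/0.5433 + (8.072 − 1)/35.08 + (1.400 − 1)/5.957 = 3.068
NF = 10 log₁₀(3.068) = 4.87 dB

4.87 dB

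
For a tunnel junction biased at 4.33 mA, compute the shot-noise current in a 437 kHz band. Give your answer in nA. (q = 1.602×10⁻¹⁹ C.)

I_n = √(2qI·B)
2qI·B = 2 × 1.602×10⁻¹⁹ × 4.33×10⁻³ × 4.37×10⁵ = 6.06×10⁻¹⁶ A²
I_n = √(6.06×10⁻¹⁶) = 2.46×10⁻⁸ A = 24.6 nA

24.6 nA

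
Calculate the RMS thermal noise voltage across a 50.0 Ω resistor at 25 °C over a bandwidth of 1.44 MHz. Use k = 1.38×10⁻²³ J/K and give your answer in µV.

1.09 µV

T = 25 °C + 273.15 = 298.15 K
V_n = √(4kTRB)
4kTRB = 4 × 1.38×10⁻²³ × 298.15 × 5.00×10¹ × 1.44×10⁶ = 1.18×10⁻¹² V²
V_n = √(1.18×10⁻¹²) = 1.09×10⁻⁶ V = 1.09 µV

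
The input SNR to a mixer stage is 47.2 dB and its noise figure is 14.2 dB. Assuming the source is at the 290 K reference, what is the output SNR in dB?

By definition F = SNR_in/SNR_out, so in dB: SNR_out = SNR_in − NF
SNR_out = 47.2 − 14.2 = 33.0 dB

33.0 dB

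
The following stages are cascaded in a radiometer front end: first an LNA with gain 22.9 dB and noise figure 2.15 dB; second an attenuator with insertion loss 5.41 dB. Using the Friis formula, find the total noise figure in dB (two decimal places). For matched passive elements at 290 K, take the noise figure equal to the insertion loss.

2.18 dB

Convert to linear (a loss of L dB is a gain of −L dB): F_i = 10^(NF_i/10), G_i = 10^(G_i,dB/10)
  Stage 1: F_1 = 10^(2.15/10) = 1.641, G_1 = 10^(22.9/10) = 195.0
  Stage 2: F_2 = 10^(5.41/10) = 3.475, G_2 = 10^(−5.41/10) = 0.2877
Friis cascade:
  F = 1.641 + (3.475 − 1)/195.0 = 1.653
NF = 10 log₁₀(1.653) = 2.18 dB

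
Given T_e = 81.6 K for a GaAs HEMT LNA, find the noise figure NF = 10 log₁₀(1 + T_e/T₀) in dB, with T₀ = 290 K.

F = 1 + T_e/T₀ = 1 + 81.6/290 = 1.28138
NF = 10 log₁₀(1.28138) = 1.08 dB

1.08 dB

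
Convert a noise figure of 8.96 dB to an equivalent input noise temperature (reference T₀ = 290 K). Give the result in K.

F = 10^(8.96/10) = 7.87046
T_e = (F − 1)·T₀ = (7.87046 − 1) × 290 = 1992 K

1992 K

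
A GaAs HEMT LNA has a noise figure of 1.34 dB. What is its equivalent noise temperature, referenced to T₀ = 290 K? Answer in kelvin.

F = 10^(1.34/10) = 1.36144
T_e = (F − 1)·T₀ = (1.36144 − 1) × 290 = 105 K

105 K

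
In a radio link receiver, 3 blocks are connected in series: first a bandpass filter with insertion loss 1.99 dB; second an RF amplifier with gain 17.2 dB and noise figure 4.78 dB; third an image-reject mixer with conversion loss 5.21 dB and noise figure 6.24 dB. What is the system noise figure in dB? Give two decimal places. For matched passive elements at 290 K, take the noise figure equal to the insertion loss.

6.86 dB

Convert to linear (a loss of L dB is a gain of −L dB): F_i = 10^(NF_i/10), G_i = 10^(G_i,dB/10)
  Stage 1: F_1 = 10^(1.99/10) = 1.581, G_1 = 10^(−1.99/10) = 0.6324
  Stage 2: F_2 = 10^(4.78/10) = 3.006, G_2 = 10^(17.2/10) = 52.48
  Stage 3: F_3 = 10^(6.24/10) = 4.207, G_3 = 10^(−5.21/10) = 0.3013
Friis cascade:
  F = 1.581 + (3.006 − 1)/0.6324 + (4.207 − 1)/33.19 = 4.850
NF = 10 log₁₀(4.850) = 6.86 dB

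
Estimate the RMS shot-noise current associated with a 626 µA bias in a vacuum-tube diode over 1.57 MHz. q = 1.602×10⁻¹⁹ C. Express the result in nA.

I_n = √(2qI·B)
2qI·B = 2 × 1.602×10⁻¹⁹ × 6.26×10⁻⁴ × 1.57×10⁶ = 3.15×10⁻¹⁶ A²
I_n = √(3.15×10⁻¹⁶) = 1.77×10⁻⁸ A = 17.7 nA

17.7 nA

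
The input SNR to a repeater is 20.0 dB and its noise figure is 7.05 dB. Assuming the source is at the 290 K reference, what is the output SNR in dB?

By definition F = SNR_in/SNR_out, so in dB: SNR_out = SNR_in − NF
SNR_out = 20.0 − 7.05 = 12.95 dB

12.95 dB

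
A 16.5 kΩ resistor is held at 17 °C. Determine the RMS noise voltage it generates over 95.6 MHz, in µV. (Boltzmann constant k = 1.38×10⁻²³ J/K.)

T = 17 °C + 273.15 = 290.15 K
V_n = √(4kTRB)
4kTRB = 4 × 1.38×10⁻²³ × 290.15 × 1.65×10⁴ × 9.56×10⁷ = 2.53×10⁻⁸ V²
V_n = √(2.53×10⁻⁸) = 1.59×10⁻⁴ V = 159 µV

159 µV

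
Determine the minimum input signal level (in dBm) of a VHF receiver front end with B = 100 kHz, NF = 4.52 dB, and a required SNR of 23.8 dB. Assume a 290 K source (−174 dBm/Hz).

−95.7 dBm

Sensitivity = −174 + 10 log₁₀(B) + NF + SNR_min
= −174 + 50 + 4.52 + 23.8
= −95.68 dBm → −95.7 dBm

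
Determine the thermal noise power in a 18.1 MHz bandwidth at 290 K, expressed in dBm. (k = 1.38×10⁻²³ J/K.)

−101.4 dBm

P_n = kTB = 1.38×10⁻²³ × 290 × 1.81×10⁷ = 7.24×10⁻¹⁴ W
In dBm: 10 log₁₀(7.24×10⁻¹⁴ / 10⁻³) = −101.4 dBm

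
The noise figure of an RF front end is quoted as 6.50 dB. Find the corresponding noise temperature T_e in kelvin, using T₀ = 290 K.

1005 K

F = 10^(6.50/10) = 4.46684
T_e = (F − 1)·T₀ = (4.46684 − 1) × 290 = 1005 K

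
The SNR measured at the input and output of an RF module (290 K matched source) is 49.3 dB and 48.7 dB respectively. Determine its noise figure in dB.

0.6 dB

NF (dB) = SNR_in(dB) − SNR_out(dB) when the source is at T₀
NF = 49.3 − 48.7 = 0.6 dB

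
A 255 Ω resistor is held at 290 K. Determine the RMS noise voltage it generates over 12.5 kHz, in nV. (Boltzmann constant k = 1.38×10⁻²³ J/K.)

V_n = √(4kTRB)
4kTRB = 4 × 1.38×10⁻²³ × 290 × 2.55×10² × 1.25×10⁴ = 5.10×10⁻¹⁴ V²
V_n = √(5.10×10⁻¹⁴) = 2.26×10⁻⁷ V = 226 nV

226 nV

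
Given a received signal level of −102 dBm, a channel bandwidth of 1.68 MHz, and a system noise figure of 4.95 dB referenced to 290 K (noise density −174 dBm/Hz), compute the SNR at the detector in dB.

4.8 dB

Noise floor: N = −174 + 10 log₁₀(B) + NF
10 log₁₀(1.68×10⁶) = 62.25 dB
N = −174 + 62.25 + 4.95 = −106.80 dBm
SNR = P_sig − N = −102 − (−106.80) = 4.80 dB → 4.8 dB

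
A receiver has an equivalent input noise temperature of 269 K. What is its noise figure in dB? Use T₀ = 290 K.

F = 1 + T_e/T₀ = 1 + 269/290 = 1.92759
NF = 10 log₁₀(1.92759) = 2.85 dB

2.85 dB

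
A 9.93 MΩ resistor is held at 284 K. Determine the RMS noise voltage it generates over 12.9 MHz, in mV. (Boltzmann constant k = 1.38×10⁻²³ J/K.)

1.42 mV

V_n = √(4kTRB)
4kTRB = 4 × 1.38×10⁻²³ × 284 × 9.93×10⁶ × 1.29×10⁷ = 2.01×10⁻⁶ V²
V_n = √(2.01×10⁻⁶) = 1.42×10⁻³ V = 1.42 mV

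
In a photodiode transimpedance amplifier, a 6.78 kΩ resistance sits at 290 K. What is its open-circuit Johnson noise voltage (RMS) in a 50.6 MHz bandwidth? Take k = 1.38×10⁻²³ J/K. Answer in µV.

V_n = √(4kTRB)
4kTRB = 4 × 1.38×10⁻²³ × 290 × 6.78×10³ × 5.06×10⁷ = 5.49×10⁻⁹ V²
V_n = √(5.49×10⁻⁹) = 7.41×10⁻⁵ V = 74.1 µV

74.1 µV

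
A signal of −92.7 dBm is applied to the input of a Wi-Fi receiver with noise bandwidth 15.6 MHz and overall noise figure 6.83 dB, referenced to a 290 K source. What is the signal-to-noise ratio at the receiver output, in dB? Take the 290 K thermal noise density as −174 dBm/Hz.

Noise floor: N = −174 + 10 log₁₀(B) + NF
10 log₁₀(1.56×10⁷) = 71.93 dB
N = −174 + 71.93 + 6.83 = −95.24 dBm
SNR = P_sig − N = −92.7 − (−95.24) = 2.54 dB → 2.5 dB

2.5 dB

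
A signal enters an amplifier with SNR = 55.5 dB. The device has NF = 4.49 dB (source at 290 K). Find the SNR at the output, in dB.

By definition F = SNR_in/SNR_out, so in dB: SNR_out = SNR_in − NF
SNR_out = 55.5 − 4.49 = 51.01 dB

51.01 dB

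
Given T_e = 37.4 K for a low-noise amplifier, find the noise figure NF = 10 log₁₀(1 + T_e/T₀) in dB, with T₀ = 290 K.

F = 1 + T_e/T₀ = 1 + 37.4/290 = 1.12897
NF = 10 log₁₀(1.12897) = 0.527 dB

0.527 dB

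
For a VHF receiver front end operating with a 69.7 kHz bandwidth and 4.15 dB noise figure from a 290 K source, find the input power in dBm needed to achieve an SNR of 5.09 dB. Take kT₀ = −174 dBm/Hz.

−116.3 dBm

Sensitivity = −174 + 10 log₁₀(B) + NF + SNR_min
= −174 + 48.43 + 4.15 + 5.09
= −116.33 dBm → −116.3 dBm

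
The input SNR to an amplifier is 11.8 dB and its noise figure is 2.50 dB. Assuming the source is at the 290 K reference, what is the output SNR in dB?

By definition F = SNR_in/SNR_out, so in dB: SNR_out = SNR_in − NF
SNR_out = 11.8 − 2.50 = 9.30 dB

9.30 dB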